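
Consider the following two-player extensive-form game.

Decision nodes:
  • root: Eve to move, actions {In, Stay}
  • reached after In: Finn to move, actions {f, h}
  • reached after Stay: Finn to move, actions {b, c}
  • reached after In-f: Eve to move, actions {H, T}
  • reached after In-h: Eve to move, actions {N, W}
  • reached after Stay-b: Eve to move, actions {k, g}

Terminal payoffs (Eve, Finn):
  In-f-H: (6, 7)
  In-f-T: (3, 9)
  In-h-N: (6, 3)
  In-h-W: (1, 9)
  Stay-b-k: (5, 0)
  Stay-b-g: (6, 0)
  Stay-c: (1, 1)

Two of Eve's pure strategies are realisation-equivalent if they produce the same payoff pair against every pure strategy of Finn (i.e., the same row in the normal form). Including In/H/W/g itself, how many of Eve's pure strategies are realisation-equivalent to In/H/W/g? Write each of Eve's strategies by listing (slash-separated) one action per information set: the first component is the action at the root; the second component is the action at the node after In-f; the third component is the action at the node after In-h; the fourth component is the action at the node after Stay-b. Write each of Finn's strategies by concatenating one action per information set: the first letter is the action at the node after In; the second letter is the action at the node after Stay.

Row for In/H/W/g (columns fb, fc, hb, hc): (6,7) (6,7) (1,9) (1,9).
Under In/H/W/g, Eve's choice at the node after Stay-b can never be reached regardless of what Finn does, so varying those choices leaves every outcome unchanged.
Holding the reachable choices fixed and varying the unreachable one freely already gives 2 equivalent strategies.
No other strategy reproduces this row, so those 2 are the full class: In/H/W/k, In/H/W/g.

2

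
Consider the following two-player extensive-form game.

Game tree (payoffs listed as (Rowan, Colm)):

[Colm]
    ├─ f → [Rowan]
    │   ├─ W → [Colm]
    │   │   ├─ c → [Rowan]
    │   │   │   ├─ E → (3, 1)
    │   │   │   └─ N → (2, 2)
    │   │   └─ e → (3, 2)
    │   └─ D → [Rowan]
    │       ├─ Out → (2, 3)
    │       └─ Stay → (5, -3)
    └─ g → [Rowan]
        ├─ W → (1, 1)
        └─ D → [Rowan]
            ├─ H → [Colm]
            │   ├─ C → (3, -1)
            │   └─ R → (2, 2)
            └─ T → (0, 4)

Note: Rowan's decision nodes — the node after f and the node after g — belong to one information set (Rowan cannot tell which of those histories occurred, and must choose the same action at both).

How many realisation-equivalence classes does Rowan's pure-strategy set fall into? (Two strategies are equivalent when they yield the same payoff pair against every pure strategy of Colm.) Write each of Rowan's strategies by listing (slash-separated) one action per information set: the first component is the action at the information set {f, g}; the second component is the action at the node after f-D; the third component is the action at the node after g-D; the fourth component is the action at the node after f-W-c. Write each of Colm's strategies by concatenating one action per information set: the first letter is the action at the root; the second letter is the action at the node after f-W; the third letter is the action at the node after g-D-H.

Rowan has 16 pure strategies: W/Out/H/E, W/Out/H/N, W/Out/T/E, W/Out/T/N, W/Stay/H/E, W/Stay/H/N, W/Stay/T/E, W/Stay/T/N, D/Out/H/E, D/Out/H/N, D/Out/T/E, D/Out/T/N, D/Stay/H/E, D/Stay/H/N, D/Stay/T/E, D/Stay/T/N. Columns: fcC, fcR, feC, feR, gcC, gcR, geC, geR.
{W/Out/H/E, W/Out/T/E, W/Stay/H/E, W/Stay/T/E} → row (3,1) (3,1) (3,2) (3,2) (1,1) (1,1) (1,1) (1,1)
{W/Out/H/N, W/Out/T/N, W/Stay/H/N, W/Stay/T/N} → row (2,2) (2,2) (3,2) (3,2) (1,1) (1,1) (1,1) (1,1)
{D/Out/H/E, D/Out/H/N} → row (2,3) (2,3) (2,3) (2,3) (3,-1) (2,2) (3,-1) (2,2)
{D/Out/T/E, D/Out/T/N} → row (2,3) (2,3) (2,3) (2,3) (0,4) (0,4) (0,4) (0,4)
{D/Stay/H/E, D/Stay/H/N} → row (5,-3) (5,-3) (5,-3) (5,-3) (3,-1) (2,2) (3,-1) (2,2)
{D/Stay/T/E, D/Stay/T/N} → row (5,-3) (5,-3) (5,-3) (5,-3) (0,4) (0,4) (0,4) (0,4)
That's 6 distinct rows out of 16 strategies.

6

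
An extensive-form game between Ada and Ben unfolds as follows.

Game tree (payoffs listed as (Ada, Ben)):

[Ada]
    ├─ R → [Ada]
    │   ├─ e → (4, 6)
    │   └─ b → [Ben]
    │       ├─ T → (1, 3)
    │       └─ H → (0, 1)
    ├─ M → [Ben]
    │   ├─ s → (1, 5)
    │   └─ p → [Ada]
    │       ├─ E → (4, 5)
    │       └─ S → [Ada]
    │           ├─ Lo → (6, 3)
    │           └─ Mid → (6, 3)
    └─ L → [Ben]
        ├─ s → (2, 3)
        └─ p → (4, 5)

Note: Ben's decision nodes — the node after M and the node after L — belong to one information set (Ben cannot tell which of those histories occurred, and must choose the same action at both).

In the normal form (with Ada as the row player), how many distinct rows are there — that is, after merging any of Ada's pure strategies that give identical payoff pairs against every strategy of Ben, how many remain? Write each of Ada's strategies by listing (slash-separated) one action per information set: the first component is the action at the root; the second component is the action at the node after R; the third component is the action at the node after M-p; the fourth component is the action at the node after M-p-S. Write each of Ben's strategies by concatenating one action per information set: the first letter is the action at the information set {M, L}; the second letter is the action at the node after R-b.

5

Ada has 24 pure strategies: R/e/E/Lo, R/e/E/Mid, R/e/S/Lo, R/e/S/Mid, R/b/E/Lo, R/b/E/Mid, R/b/S/Lo, R/b/S/Mid, M/e/E/Lo, M/e/E/Mid, M/e/S/Lo, M/e/S/Mid, M/b/E/Lo, M/b/E/Mid, M/b/S/Lo, M/b/S/Mid, L/e/E/Lo, L/e/E/Mid, L/e/S/Lo, L/e/S/Mid, L/b/E/Lo, L/b/E/Mid, L/b/S/Lo, L/b/S/Mid. Columns: sT, sH, pT, pH.
{R/e/E/Lo, R/e/E/Mid, R/e/S/Lo, R/e/S/Mid} → row (4,6) (4,6) (4,6) (4,6)
{R/b/E/Lo, R/b/E/Mid, R/b/S/Lo, R/b/S/Mid} → row (1,3) (0,1) (1,3) (0,1)
{M/e/E/Lo, M/e/E/Mid, M/b/E/Lo, M/b/E/Mid} → row (1,5) (1,5) (4,5) (4,5)
{M/e/S/Lo, M/e/S/Mid, M/b/S/Lo, M/b/S/Mid} → row (1,5) (1,5) (6,3) (6,3)
{L/e/E/Lo, L/e/E/Mid, L/e/S/Lo, L/e/S/Mid, L/b/E/Lo, L/b/E/Mid, L/b/S/Lo, L/b/S/Mid} → row (2,3) (2,3) (4,5) (4,5)
That's 5 distinct rows out of 24 strategies.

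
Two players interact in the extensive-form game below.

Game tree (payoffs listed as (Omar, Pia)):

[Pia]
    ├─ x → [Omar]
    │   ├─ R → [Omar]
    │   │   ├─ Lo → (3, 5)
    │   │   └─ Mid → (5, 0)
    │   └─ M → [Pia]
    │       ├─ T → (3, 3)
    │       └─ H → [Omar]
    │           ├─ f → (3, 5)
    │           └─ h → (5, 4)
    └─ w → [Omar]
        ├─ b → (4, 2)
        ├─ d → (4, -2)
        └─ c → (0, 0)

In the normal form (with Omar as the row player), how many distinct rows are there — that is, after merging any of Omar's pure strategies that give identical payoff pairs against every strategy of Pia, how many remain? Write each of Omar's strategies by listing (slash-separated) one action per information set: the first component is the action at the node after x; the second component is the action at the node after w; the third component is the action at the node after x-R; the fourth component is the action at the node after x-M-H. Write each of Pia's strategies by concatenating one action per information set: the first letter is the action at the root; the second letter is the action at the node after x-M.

12

Omar has 24 pure strategies: R/b/Lo/f, R/b/Lo/h, R/b/Mid/f, R/b/Mid/h, R/d/Lo/f, R/d/Lo/h, R/d/Mid/f, R/d/Mid/h, R/c/Lo/f, R/c/Lo/h, R/c/Mid/f, R/c/Mid/h, M/b/Lo/f, M/b/Lo/h, M/b/Mid/f, M/b/Mid/h, M/d/Lo/f, M/d/Lo/h, M/d/Mid/f, M/d/Mid/h, M/c/Lo/f, M/c/Lo/h, M/c/Mid/f, M/c/Mid/h. Columns: xT, xH, wT, wH.
{R/b/Lo/f, R/b/Lo/h} → row (3,5) (3,5) (4,2) (4,2)
{R/b/Mid/f, R/b/Mid/h} → row (5,0) (5,0) (4,2) (4,2)
{R/d/Lo/f, R/d/Lo/h} → row (3,5) (3,5) (4,-2) (4,-2)
{R/d/Mid/f, R/d/Mid/h} → row (5,0) (5,0) (4,-2) (4,-2)
{R/c/Lo/f, R/c/Lo/h} → row (3,5) (3,5) (0,0) (0,0)
{R/c/Mid/f, R/c/Mid/h} → row (5,0) (5,0) (0,0) (0,0)
{M/b/Lo/f, M/b/Mid/f} → row (3,3) (3,5) (4,2) (4,2)
{M/b/Lo/h, M/b/Mid/h} → row (3,3) (5,4) (4,2) (4,2)
{M/d/Lo/f, M/d/Mid/f} → row (3,3) (3,5) (4,-2) (4,-2)
{M/d/Lo/h, M/d/Mid/h} → row (3,3) (5,4) (4,-2) (4,-2)
{M/c/Lo/f, M/c/Mid/f} → row (3,3) (3,5) (0,0) (0,0)
{M/c/Lo/h, M/c/Mid/h} → row (3,3) (5,4) (0,0) (0,0)
That's 12 distinct rows out of 24 strategies.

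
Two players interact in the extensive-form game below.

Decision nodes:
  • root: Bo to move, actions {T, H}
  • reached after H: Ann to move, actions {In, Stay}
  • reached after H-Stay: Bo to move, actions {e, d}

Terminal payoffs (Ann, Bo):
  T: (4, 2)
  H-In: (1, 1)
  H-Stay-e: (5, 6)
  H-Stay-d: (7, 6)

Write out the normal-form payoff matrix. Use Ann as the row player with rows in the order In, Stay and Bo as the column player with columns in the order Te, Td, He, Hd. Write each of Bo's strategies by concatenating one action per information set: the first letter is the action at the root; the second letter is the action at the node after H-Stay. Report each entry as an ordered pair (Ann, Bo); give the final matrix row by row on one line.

In: (4,2) (4,2) (1,1) (1,1) | Stay: (4,2) (4,2) (5,6) (7,6)

           Te       Td       He       Hd
  In    (4,2)    (4,2)    (1,1)    (1,1)
Stay    (4,2)    (4,2)    (5,6)    (7,6)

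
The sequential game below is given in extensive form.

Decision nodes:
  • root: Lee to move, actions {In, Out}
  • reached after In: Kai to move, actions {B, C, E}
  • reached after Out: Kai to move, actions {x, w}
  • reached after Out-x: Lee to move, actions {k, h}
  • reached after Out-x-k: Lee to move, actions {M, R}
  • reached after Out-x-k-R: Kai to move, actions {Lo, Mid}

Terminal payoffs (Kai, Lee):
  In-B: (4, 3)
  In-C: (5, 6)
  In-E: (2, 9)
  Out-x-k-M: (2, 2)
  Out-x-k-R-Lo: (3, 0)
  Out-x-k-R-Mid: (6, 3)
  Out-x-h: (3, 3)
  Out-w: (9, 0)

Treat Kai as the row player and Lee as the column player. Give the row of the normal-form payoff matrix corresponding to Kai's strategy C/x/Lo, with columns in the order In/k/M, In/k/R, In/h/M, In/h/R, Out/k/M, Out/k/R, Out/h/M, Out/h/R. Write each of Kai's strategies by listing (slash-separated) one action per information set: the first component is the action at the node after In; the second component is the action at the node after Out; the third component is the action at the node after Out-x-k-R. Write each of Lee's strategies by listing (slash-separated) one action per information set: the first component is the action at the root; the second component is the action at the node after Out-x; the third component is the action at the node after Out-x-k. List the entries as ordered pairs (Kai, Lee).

vs In/k/M: Lee plays In → Kai plays C at [In] → (5, 6)
vs In/k/R: Lee plays In → Kai plays C at [In] → (5, 6)
vs In/h/M: Lee plays In → Kai plays C at [In] → (5, 6)
vs In/h/R: Lee plays In → Kai plays C at [In] → (5, 6)
vs Out/k/M: Lee plays Out → Kai plays x at [Out] → Lee plays k at [Out-x] → Lee plays M at [Out-x-k] → (2, 2)
vs Out/k/R: Lee plays Out → Kai plays x at [Out] → Lee plays k at [Out-x] → Lee plays R at [Out-x-k] → Kai plays Lo at [Out-x-k-R] → (3, 0)
vs Out/h/M: Lee plays Out → Kai plays x at [Out] → Lee plays h at [Out-x] → (3, 3)
vs Out/h/R: Lee plays Out → Kai plays x at [Out] → Lee plays h at [Out-x] → (3, 3)

(5,6) (5,6) (5,6) (5,6) (2,2) (3,0) (3,3) (3,3)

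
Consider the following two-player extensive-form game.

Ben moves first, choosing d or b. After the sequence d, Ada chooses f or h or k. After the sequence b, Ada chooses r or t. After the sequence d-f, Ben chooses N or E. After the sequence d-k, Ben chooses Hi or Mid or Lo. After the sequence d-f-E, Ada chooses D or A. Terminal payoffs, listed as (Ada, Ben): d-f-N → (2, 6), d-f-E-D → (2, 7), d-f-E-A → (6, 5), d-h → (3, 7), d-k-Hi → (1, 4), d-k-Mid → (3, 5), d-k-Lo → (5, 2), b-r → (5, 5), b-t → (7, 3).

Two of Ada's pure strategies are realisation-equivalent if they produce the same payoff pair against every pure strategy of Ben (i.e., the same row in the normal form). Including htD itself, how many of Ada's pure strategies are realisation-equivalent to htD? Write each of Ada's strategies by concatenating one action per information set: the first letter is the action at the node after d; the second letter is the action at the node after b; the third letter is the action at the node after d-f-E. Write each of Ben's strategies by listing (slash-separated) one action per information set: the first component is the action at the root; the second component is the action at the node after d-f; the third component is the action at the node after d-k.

Row for htD (columns d/N/Hi, d/N/Mid, d/N/Lo, d/E/Hi, d/E/Mid, d/E/Lo, b/N/Hi, b/N/Mid, b/N/Lo, b/E/Hi, b/E/Mid, b/E/Lo): (3,7) (3,7) (3,7) (3,7) (3,7) (3,7) (7,3) (7,3) (7,3) (7,3) (7,3) (7,3).
Under htD, Ada's choice at the node after d-f-E can never be reached regardless of what Ben does, so varying those choices leaves every outcome unchanged.
Holding the reachable choices fixed and varying the unreachable one freely already gives 2 equivalent strategies.
No other strategy reproduces this row, so those 2 are the full class: htD, htA.

2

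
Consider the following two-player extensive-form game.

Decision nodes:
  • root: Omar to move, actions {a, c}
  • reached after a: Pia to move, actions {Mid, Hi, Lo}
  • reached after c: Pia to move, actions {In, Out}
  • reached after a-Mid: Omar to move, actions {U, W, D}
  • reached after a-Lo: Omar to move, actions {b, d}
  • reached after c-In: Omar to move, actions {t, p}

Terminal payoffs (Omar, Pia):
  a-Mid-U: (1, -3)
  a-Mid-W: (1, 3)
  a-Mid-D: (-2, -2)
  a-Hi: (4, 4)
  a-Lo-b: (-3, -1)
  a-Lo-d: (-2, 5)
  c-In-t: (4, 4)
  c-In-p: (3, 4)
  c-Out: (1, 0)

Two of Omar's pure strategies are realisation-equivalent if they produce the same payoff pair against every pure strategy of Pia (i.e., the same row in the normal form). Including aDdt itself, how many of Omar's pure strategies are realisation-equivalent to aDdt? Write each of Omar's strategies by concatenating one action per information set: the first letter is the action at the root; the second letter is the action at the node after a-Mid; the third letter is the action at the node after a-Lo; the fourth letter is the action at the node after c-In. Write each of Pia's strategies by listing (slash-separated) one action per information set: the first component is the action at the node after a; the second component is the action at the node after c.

Row for aDdt (columns Mid/In, Mid/Out, Hi/In, Hi/Out, Lo/In, Lo/Out): (-2,-2) (-2,-2) (4,4) (4,4) (-2,5) (-2,5).
Under aDdt, Omar's choice at the node after c-In can never be reached regardless of what Pia does, so varying those choices leaves every outcome unchanged.
Holding the reachable choices fixed and varying the unreachable one freely already gives 2 equivalent strategies.
No other strategy reproduces this row, so those 2 are the full class: aDdt, aDdp.

2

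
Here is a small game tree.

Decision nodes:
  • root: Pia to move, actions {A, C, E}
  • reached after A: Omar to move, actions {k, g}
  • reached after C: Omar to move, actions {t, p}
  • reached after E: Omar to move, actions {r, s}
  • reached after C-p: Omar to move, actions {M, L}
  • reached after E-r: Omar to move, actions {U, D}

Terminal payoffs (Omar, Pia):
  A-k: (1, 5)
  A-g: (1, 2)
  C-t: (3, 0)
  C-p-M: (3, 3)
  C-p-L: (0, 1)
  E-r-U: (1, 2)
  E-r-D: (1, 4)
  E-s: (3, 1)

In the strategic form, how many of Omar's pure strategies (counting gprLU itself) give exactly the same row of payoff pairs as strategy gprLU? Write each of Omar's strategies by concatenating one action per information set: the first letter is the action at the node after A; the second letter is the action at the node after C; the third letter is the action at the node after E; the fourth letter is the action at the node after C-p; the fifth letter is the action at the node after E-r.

Row for gprLU (columns A, C, E): (1,2) (0,1) (1,2).
Every one of Omar's information sets is on the play path for some reply by Pia when Omar follows gprLU.
Changing the action at any of them therefore changes at least one column, so only gprLU itself gives this row.

1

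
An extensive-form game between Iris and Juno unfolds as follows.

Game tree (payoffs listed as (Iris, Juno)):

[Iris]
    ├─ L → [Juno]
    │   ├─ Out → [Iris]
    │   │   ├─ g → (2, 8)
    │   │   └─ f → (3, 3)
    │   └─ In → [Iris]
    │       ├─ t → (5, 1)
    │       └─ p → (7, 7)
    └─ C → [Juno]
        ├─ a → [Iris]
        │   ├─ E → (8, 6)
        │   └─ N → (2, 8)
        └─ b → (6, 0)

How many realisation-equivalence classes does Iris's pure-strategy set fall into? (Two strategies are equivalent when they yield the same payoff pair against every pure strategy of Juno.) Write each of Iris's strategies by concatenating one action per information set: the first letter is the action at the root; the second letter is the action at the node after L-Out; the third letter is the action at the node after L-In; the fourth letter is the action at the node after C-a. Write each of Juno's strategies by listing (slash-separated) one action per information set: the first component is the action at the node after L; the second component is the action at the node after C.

Iris has 16 pure strategies: LgtE, LgtN, LgpE, LgpN, LftE, LftN, LfpE, LfpN, CgtE, CgtN, CgpE, CgpN, CftE, CftN, CfpE, CfpN. Columns: Out/a, Out/b, In/a, In/b.
{LgtE, LgtN} → row (2,8) (2,8) (5,1) (5,1)
{LgpE, LgpN} → row (2,8) (2,8) (7,7) (7,7)
{LftE, LftN} → row (3,3) (3,3) (5,1) (5,1)
{LfpE, LfpN} → row (3,3) (3,3) (7,7) (7,7)
{CgtE, CgpE, CftE, CfpE} → row (8,6) (6,0) (8,6) (6,0)
{CgtN, CgpN, CftN, CfpN} → row (2,8) (6,0) (2,8) (6,0)
That's 6 distinct rows out of 16 strategies.

6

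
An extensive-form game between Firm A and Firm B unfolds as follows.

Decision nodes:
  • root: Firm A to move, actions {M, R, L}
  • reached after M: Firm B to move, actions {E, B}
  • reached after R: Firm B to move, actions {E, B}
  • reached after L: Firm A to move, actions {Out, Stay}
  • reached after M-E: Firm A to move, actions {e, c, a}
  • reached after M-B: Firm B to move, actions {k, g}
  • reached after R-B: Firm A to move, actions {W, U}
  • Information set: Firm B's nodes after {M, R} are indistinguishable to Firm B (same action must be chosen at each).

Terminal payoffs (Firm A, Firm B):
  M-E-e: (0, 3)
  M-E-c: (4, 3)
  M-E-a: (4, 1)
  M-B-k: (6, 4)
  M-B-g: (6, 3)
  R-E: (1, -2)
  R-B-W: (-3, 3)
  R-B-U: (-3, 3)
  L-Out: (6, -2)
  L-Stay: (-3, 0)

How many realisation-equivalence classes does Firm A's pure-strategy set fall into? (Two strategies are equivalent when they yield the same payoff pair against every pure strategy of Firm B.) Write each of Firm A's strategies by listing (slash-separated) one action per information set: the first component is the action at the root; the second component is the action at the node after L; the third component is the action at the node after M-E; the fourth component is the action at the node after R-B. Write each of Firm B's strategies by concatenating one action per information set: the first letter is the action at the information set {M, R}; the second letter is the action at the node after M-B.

6

Firm A has 36 pure strategies: M/Out/e/W, M/Out/e/U, M/Out/c/W, M/Out/c/U, M/Out/a/W, M/Out/a/U, M/Stay/e/W, M/Stay/e/U, M/Stay/c/W, M/Stay/c/U, M/Stay/a/W, M/Stay/a/U, R/Out/e/W, R/Out/e/U, R/Out/c/W, R/Out/c/U, R/Out/a/W, R/Out/a/U, R/Stay/e/W, R/Stay/e/U, R/Stay/c/W, R/Stay/c/U, R/Stay/a/W, R/Stay/a/U, L/Out/e/W, L/Out/e/U, L/Out/c/W, L/Out/c/U, L/Out/a/W, L/Out/a/U, L/Stay/e/W, L/Stay/e/U, L/Stay/c/W, L/Stay/c/U, L/Stay/a/W, L/Stay/a/U. Columns: Ek, Eg, Bk, Bg.
{M/Out/e/W, M/Out/e/U, M/Stay/e/W, M/Stay/e/U} → row (0,3) (0,3) (6,4) (6,3)
{M/Out/c/W, M/Out/c/U, M/Stay/c/W, M/Stay/c/U} → row (4,3) (4,3) (6,4) (6,3)
{M/Out/a/W, M/Out/a/U, M/Stay/a/W, M/Stay/a/U} → row (4,1) (4,1) (6,4) (6,3)
{R/Out/e/W, R/Out/e/U, R/Out/c/W, R/Out/c/U, R/Out/a/W, R/Out/a/U, R/Stay/e/W, R/Stay/e/U, R/Stay/c/W, R/Stay/c/U, R/Stay/a/W, R/Stay/a/U} → row (1,-2) (1,-2) (-3,3) (-3,3)
{L/Out/e/W, L/Out/e/U, L/Out/c/W, L/Out/c/U, L/Out/a/W, L/Out/a/U} → row (6,-2) (6,-2) (6,-2) (6,-2)
{L/Stay/e/W, L/Stay/e/U, L/Stay/c/W, L/Stay/c/U, L/Stay/a/W, L/Stay/a/U} → row (-3,0) (-3,0) (-3,0) (-3,0)
That's 6 distinct rows out of 36 strategies.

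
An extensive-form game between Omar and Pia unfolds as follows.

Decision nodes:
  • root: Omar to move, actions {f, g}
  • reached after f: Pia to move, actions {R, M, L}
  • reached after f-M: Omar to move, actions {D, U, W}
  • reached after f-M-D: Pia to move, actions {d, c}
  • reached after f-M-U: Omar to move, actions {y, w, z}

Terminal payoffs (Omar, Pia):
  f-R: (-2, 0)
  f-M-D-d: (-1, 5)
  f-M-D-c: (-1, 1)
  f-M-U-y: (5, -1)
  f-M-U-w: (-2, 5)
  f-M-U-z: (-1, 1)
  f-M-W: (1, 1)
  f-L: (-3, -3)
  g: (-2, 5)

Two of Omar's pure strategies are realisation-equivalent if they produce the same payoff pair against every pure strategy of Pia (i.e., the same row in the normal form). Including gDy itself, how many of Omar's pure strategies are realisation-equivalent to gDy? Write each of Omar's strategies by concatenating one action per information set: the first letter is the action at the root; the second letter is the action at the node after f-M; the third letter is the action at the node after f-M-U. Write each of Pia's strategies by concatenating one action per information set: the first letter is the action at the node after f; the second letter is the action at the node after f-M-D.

9

Row for gDy (columns Rd, Rc, Md, Mc, Ld, Lc): (-2,5) (-2,5) (-2,5) (-2,5) (-2,5) (-2,5).
Under gDy, Omar's choice at the node after f-M and at the node after f-M-U can never be reached regardless of what Pia does, so varying those choices leaves every outcome unchanged.
Holding the reachable choices fixed and varying the unreachable ones freely already gives 3 × 3 = 9 equivalent strategies.
No other strategy reproduces this row, so those 9 are the full class: gDy, gDw, gDz, gUy, gUw, gUz, gWy, gWw, gWz.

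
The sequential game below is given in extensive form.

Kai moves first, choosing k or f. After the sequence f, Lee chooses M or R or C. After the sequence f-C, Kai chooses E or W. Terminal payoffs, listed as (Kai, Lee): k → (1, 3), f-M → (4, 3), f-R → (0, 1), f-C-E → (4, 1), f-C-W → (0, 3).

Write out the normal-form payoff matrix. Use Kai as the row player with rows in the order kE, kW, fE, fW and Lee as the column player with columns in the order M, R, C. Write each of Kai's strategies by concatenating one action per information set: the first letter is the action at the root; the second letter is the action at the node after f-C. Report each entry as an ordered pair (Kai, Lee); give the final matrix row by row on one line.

kE: (1,3) (1,3) (1,3) | kW: (1,3) (1,3) (1,3) | fE: (4,3) (0,1) (4,1) | fW: (4,3) (0,1) (0,3)

            M        R        C
  kE    (1,3)    (1,3)    (1,3)
  kW    (1,3)    (1,3)    (1,3)
  fE    (4,3)    (0,1)    (4,1)
  fW    (4,3)    (0,1)    (0,3)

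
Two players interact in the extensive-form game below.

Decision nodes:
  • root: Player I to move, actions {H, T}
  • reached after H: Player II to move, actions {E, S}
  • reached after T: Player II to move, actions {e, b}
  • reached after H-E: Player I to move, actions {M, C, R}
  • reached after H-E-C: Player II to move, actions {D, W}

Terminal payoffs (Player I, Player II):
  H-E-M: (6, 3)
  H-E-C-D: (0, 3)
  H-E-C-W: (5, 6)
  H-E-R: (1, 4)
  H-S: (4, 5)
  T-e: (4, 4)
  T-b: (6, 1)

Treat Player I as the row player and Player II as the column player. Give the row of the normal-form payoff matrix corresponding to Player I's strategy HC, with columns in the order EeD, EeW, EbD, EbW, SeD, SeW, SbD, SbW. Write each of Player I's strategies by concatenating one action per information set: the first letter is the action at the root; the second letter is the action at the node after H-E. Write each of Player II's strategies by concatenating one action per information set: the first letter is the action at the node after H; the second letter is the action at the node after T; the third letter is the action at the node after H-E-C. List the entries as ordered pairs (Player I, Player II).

vs EeD: Player I plays H → Player II plays E at [H] → Player I plays C at [H-E] → Player II plays D at [H-E-C] → (0, 3)
vs EeW: Player I plays H → Player II plays E at [H] → Player I plays C at [H-E] → Player II plays W at [H-E-C] → (5, 6)
vs EbD: Player I plays H → Player II plays E at [H] → Player I plays C at [H-E] → Player II plays D at [H-E-C] → (0, 3)
vs EbW: Player I plays H → Player II plays E at [H] → Player I plays C at [H-E] → Player II plays W at [H-E-C] → (5, 6)
vs SeD: Player I plays H → Player II plays S at [H] → (4, 5)
vs SeW: Player I plays H → Player II plays S at [H] → (4, 5)
vs SbD: Player I plays H → Player II plays S at [H] → (4, 5)
vs SbW: Player I plays H → Player II plays S at [H] → (4, 5)

(0,3) (5,6) (0,3) (5,6) (4,5) (4,5) (4,5) (4,5)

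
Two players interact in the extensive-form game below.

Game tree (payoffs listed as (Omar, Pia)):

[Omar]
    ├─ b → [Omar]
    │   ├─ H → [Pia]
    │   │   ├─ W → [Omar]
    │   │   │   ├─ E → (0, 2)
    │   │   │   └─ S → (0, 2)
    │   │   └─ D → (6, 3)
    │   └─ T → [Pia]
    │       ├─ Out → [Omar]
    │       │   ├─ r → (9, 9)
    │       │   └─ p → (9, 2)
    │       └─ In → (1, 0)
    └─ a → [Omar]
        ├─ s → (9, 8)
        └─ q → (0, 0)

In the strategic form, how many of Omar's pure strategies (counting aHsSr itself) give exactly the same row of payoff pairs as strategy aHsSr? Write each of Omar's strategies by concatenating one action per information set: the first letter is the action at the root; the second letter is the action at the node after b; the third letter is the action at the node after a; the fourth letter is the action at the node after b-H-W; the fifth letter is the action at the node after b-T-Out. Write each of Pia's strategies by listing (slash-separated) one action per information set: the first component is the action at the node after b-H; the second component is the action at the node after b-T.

Row for aHsSr (columns W/Out, W/In, D/Out, D/In): (9,8) (9,8) (9,8) (9,8).
Under aHsSr, Omar's choice at the node after b and at the node after b-H-W and at the node after b-T-Out can never be reached regardless of what Pia does, so varying those choices leaves every outcome unchanged.
Holding the reachable choices fixed and varying the unreachable ones freely already gives 2 × 2 × 2 = 8 equivalent strategies.
No other strategy reproduces this row, so those 8 are the full class: aHsEr, aHsEp, aHsSr, aHsSp, aTsEr, aTsEp, aTsSr, aTsSp.

8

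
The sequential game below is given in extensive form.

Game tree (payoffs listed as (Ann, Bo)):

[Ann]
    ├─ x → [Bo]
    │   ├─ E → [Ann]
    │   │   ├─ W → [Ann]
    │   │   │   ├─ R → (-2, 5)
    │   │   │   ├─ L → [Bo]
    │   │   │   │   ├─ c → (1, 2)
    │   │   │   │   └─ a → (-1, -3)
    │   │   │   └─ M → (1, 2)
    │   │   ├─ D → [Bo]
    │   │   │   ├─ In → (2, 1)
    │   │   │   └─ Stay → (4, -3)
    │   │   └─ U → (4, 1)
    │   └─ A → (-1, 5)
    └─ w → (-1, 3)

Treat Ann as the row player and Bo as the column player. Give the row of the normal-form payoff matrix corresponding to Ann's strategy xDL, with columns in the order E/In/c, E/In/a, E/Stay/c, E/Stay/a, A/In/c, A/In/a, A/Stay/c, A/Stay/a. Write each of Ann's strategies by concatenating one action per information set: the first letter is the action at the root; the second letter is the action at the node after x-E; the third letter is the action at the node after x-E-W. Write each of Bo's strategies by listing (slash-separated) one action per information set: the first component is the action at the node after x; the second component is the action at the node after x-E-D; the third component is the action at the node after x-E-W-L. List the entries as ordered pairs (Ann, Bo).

vs E/In/c: Ann plays x → Bo plays E at [x] → Ann plays D at [x-E] → Bo plays In at [x-E-D] → (2, 1)
vs E/In/a: Ann plays x → Bo plays E at [x] → Ann plays D at [x-E] → Bo plays In at [x-E-D] → (2, 1)
vs E/Stay/c: Ann plays x → Bo plays E at [x] → Ann plays D at [x-E] → Bo plays Stay at [x-E-D] → (4, -3)
vs E/Stay/a: Ann plays x → Bo plays E at [x] → Ann plays D at [x-E] → Bo plays Stay at [x-E-D] → (4, -3)
vs A/In/c: Ann plays x → Bo plays A at [x] → (-1, 5)
vs A/In/a: Ann plays x → Bo plays A at [x] → (-1, 5)
vs A/Stay/c: Ann plays x → Bo plays A at [x] → (-1, 5)
vs A/Stay/a: Ann plays x → Bo plays A at [x] → (-1, 5)

(2,1) (2,1) (4,-3) (4,-3) (-1,5) (-1,5) (-1,5) (-1,5)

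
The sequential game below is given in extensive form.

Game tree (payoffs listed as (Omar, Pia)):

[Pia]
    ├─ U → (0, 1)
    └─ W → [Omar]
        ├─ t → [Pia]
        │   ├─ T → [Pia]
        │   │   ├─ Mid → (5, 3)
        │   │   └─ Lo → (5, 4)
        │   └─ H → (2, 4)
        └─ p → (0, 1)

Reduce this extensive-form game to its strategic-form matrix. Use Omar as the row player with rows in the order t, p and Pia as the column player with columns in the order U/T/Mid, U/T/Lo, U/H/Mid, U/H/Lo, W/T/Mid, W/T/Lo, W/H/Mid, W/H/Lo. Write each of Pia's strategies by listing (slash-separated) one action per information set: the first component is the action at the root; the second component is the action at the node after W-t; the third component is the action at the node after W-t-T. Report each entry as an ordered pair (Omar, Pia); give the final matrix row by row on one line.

      U/T/Mid   U/T/Lo  U/H/Mid   U/H/Lo  W/T/Mid   W/T/Lo  W/H/Mid   W/H/Lo
   t    (0,1)    (0,1)    (0,1)    (0,1)    (5,3)    (5,4)    (2,4)    (2,4)
   p    (0,1)    (0,1)    (0,1)    (0,1)    (0,1)    (0,1)    (0,1)    (0,1)

t: (0,1) (0,1) (0,1) (0,1) (5,3) (5,4) (2,4) (2,4) | p: (0,1) (0,1) (0,1) (0,1) (0,1) (0,1) (0,1) (0,1)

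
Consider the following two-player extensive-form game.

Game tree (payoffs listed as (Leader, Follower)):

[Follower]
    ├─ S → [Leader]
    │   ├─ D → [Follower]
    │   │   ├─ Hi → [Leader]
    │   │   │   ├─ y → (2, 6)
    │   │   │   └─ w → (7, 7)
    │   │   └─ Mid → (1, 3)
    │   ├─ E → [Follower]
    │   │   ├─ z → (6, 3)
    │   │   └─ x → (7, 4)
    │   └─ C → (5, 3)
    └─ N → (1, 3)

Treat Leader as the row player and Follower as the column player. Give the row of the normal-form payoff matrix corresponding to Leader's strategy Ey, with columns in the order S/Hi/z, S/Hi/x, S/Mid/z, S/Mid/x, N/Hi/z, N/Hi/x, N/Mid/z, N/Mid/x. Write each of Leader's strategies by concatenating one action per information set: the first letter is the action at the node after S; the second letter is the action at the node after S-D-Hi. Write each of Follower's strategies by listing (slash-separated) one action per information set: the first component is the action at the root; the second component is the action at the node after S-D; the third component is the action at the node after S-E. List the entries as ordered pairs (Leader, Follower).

(6,3) (7,4) (6,3) (7,4) (1,3) (1,3) (1,3) (1,3)

vs S/Hi/z: Follower plays S → Leader plays E at [S] → Follower plays z at [S-E] → (6, 3)
vs S/Hi/x: Follower plays S → Leader plays E at [S] → Follower plays x at [S-E] → (7, 4)
vs S/Mid/z: Follower plays S → Leader plays E at [S] → Follower plays z at [S-E] → (6, 3)
vs S/Mid/x: Follower plays S → Leader plays E at [S] → Follower plays x at [S-E] → (7, 4)
vs N/Hi/z: Follower plays N → (1, 3)
vs N/Hi/x: Follower plays N → (1, 3)
vs N/Mid/z: Follower plays N → (1, 3)
vs N/Mid/x: Follower plays N → (1, 3)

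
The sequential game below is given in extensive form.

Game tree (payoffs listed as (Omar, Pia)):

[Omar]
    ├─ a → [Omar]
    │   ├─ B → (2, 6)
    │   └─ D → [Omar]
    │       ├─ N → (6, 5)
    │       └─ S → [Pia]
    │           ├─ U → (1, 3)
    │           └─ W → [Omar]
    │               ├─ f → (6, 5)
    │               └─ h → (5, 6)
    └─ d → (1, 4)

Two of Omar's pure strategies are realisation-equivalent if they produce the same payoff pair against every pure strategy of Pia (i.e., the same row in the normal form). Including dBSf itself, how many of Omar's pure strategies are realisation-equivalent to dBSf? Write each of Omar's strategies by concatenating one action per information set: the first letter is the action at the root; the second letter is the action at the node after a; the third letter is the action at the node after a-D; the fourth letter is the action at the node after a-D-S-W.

8

Row for dBSf (columns U, W): (1,4) (1,4).
Under dBSf, Omar's choice at the node after a and at the node after a-D and at the node after a-D-S-W can never be reached regardless of what Pia does, so varying those choices leaves every outcome unchanged.
Holding the reachable choices fixed and varying the unreachable ones freely already gives 2 × 2 × 2 = 8 equivalent strategies.
No other strategy reproduces this row, so those 8 are the full class: dBNf, dBNh, dBSf, dBSh, dDNf, dDNh, dDSf, dDSh.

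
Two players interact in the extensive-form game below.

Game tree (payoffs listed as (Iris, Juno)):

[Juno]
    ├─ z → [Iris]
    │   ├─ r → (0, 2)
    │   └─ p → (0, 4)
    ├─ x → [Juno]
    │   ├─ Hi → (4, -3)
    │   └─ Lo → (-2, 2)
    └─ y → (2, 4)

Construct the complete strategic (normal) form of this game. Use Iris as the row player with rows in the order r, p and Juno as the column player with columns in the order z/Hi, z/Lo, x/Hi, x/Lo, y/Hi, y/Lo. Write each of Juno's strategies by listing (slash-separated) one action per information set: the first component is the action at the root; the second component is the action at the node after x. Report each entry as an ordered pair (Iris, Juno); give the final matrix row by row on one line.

Row r: z/Hi→(0,2), z/Lo→(0,2), x/Hi→(4,-3), x/Lo→(-2,2), y/Hi→(2,4), y/Lo→(2,4)
Row p: z/Hi→(0,4), z/Lo→(0,4), x/Hi→(4,-3), x/Lo→(-2,2), y/Hi→(2,4), y/Lo→(2,4)

r: (0,2) (0,2) (4,-3) (-2,2) (2,4) (2,4) | p: (0,4) (0,4) (4,-3) (-2,2) (2,4) (2,4)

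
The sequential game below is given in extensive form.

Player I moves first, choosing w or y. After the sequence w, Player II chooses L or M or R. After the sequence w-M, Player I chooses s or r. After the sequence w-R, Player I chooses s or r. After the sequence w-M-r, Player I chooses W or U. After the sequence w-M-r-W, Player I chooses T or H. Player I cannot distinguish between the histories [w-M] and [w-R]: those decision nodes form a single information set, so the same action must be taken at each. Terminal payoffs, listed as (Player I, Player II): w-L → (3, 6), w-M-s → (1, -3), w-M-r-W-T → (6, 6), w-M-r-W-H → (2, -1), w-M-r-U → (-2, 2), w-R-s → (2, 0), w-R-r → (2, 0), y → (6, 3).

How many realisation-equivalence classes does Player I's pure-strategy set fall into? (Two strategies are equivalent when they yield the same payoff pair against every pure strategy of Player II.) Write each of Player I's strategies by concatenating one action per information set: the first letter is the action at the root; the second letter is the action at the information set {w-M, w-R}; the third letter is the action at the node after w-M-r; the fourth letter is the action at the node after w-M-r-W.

5

Player I has 16 pure strategies: wsWT, wsWH, wsUT, wsUH, wrWT, wrWH, wrUT, wrUH, ysWT, ysWH, ysUT, ysUH, yrWT, yrWH, yrUT, yrUH. Columns: L, M, R.
{wsWT, wsWH, wsUT, wsUH} → row (3,6) (1,-3) (2,0)
{wrWT} → row (3,6) (6,6) (2,0)
{wrWH} → row (3,6) (2,-1) (2,0)
{wrUT, wrUH} → row (3,6) (-2,2) (2,0)
{ysWT, ysWH, ysUT, ysUH, yrWT, yrWH, yrUT, yrUH} → row (6,3) (6,3) (6,3)
That's 5 distinct rows out of 16 strategies.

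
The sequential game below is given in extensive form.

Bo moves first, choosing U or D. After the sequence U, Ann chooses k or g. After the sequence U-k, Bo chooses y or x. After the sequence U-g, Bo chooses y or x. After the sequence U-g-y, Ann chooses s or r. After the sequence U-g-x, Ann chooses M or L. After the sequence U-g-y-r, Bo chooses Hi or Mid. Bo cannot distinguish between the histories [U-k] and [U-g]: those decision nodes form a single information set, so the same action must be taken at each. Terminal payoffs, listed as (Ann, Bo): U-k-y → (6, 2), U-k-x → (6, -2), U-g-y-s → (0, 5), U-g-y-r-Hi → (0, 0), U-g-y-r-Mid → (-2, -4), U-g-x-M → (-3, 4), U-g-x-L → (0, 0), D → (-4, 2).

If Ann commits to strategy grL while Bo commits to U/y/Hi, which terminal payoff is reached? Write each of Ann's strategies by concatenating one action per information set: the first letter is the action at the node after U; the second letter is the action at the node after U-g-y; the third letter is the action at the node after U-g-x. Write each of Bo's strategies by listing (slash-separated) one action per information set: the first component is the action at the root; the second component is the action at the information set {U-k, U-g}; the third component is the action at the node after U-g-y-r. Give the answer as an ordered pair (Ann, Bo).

(0, 0)

Trace the play path from the root:
  Bo plays U
  Ann plays g at [U]
  Bo plays y at [U-g]
  Ann plays r at [U-g-y]
  Bo plays Hi at [U-g-y-r]
→ terminal payoff (0, 0).
(Ann's choice at the node after U-g-x is never reached on this path, so it doesn't affect the outcome.)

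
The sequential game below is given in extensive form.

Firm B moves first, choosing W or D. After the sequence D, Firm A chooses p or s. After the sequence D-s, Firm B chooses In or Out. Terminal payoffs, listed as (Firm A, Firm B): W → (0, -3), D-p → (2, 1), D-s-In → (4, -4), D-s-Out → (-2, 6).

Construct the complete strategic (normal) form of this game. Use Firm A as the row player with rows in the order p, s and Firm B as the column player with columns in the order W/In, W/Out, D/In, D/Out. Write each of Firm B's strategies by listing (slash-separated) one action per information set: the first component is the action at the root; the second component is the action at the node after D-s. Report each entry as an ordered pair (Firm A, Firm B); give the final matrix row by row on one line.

p: (0,-3) (0,-3) (2,1) (2,1) | s: (0,-3) (0,-3) (4,-4) (-2,6)

Row p: W/In→(0,-3), W/Out→(0,-3), D/In→(2,1), D/Out→(2,1)
Row s: W/In→(0,-3), W/Out→(0,-3), D/In→(4,-4), D/Out→(-2,6)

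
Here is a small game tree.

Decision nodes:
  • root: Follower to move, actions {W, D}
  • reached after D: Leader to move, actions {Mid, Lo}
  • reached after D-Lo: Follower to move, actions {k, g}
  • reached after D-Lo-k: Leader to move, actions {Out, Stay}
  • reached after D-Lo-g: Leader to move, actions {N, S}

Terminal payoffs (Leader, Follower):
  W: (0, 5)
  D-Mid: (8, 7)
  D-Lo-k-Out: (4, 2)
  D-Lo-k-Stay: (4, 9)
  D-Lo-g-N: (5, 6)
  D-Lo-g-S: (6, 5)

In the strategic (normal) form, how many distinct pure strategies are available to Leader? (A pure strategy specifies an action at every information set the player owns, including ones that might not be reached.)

Leader owns the node after D with actions {Mid, Lo} — two choices.
Leader owns the node after D-Lo-k with actions {Out, Stay} — two choices.
Leader owns the node after D-Lo-g with actions {N, S} — two choices.
A pure strategy fixes one action at each information set independently, so the count is the product 2 × 2 × 2 = 8.
(For reference, Follower has 4 pure strategies, giving a 8×4 normal-form matrix.)

8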